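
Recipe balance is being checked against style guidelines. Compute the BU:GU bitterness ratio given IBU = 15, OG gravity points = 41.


BU:GU = IBU / OG_points
BU:GU = 15 / 41

0.3659


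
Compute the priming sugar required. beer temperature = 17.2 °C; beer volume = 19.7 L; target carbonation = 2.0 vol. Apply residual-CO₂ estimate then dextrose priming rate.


residual = 14.695·(0.01821 + 0.09011·e^(−0.04·T));  sugar = (target − residual)·4.0·V
residual = 14.695·(0.01821 + 0.09011·e^(−0.04·17.2)) = 0.9331
sugar = (2.0 − 0.9331)·4.0·19.7

84.0720 g


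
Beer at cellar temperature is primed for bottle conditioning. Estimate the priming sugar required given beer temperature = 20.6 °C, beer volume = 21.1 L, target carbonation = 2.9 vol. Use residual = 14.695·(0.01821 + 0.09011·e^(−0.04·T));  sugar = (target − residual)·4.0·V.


residual = 14.695·(0.01821 + 0.09011·e^(−0.04·20.6)) = 0.8485
sugar = (2.9 − 0.8485)·4.0·21.1

173.1489 g


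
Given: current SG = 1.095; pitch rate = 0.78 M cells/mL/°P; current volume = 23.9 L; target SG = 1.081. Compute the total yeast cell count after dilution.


V_w = V·((SG_c−1)/(SG_t−1)−1);  °P = 259 − 259/SG_t;  cells = rate·(V+V_w)·°P
V_w = 23.9·((1.095−1)/(1.081−1)−1) = 4.1309
V_final = 23.9 + 4.1309 = 28.0309
°P = 259 − 259/1.081 = 19.4070
cells = 0.78·28.0309·19.4070

424.3168 billion cells


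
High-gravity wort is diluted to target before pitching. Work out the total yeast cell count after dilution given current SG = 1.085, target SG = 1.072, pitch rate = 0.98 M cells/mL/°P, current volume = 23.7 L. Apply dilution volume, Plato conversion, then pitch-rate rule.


V_w = V·((SG_c−1)/(SG_t−1)−1);  °P = 259 − 259/SG_t;  cells = rate·(V+V_w)·°P
V_w = 23.7·((1.085−1)/(1.072−1)−1) = 4.2792
V_final = 23.7 + 4.2792 = 27.9792
°P = 259 − 259/1.072 = 17.3955
cells = 0.98·27.9792·17.3955

476.9780 billion cells


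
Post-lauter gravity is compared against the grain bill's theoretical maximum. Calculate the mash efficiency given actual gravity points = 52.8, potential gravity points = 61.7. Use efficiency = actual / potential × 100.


efficiency = 52.8 / 61.7 × 100

85.5754 %


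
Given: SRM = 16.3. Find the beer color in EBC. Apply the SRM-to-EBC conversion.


EBC = SRM · 1.97
EBC = 16.3 · 1.97

32.1110 EBC


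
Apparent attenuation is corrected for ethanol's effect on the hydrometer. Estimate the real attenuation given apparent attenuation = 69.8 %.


RA = AA · 0.8192
RA = 69.8 · 0.8192

57.1802 %


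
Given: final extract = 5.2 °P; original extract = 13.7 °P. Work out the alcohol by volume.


SG = 259/(259 − P);  ABV = (OG − FG)·131.25
OG = 259/(259 − 13.7) = 1.0558
FG = 259/(259 − 5.2) = 1.0205
ABV = (1.0558 − 1.0205)·131.25

4.6412 % ABV


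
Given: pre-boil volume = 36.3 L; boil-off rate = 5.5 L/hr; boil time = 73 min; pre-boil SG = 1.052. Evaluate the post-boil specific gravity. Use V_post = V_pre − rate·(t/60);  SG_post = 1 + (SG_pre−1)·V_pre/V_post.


V_post = 36.3 − 5.5·(73/60) = 29.6083
SG_post = 1 + (1.052 − 1)·36.3/29.6083

1.0638


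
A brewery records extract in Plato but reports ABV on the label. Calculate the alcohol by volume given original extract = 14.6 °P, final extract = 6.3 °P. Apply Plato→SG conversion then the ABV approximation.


SG = 259/(259 − P);  ABV = (OG − FG)·131.25
OG = 259/(259 − 14.6) = 1.0597
FG = 259/(259 − 6.3) = 1.0249
ABV = (1.0597 − 1.0249)·131.25

4.5685 % ABV


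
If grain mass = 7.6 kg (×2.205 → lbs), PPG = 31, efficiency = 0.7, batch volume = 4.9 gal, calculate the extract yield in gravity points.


points = lbs × PPG × eff / vol
lbs = 7.6 × 2.205 = 16.7580
points = 16.7580 × 31 × 0.7 / 4.9

74.2140 points


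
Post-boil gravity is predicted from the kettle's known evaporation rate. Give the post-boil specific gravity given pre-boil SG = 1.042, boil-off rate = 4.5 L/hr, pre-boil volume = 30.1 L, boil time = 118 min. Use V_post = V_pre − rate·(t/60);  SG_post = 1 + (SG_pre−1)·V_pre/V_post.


V_post = 30.1 − 4.5·(118/60) = 21.2500
SG_post = 1 + (1.042 − 1)·30.1/21.2500

1.0595


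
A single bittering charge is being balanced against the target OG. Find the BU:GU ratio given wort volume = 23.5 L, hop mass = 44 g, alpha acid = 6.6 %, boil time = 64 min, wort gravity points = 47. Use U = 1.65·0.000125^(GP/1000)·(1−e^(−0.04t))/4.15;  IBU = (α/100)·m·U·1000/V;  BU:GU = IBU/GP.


U = 1.65·0.000125^(47/1000)·(1−e^(−0.04·64))/4.15 = 0.2405
IBU = (6.6/100)·44·0.2405·1000/23.5 = 29.7151
BU:GU = 29.7151/47

0.6322


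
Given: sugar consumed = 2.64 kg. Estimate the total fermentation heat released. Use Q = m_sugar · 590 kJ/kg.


Q = 2.64 · 590

1557.6000 kJ


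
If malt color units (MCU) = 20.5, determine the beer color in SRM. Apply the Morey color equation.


SRM = 1.4922 · MCU^0.6859
SRM = 1.4922 · 20.5^0.6859

11.8457 SRM


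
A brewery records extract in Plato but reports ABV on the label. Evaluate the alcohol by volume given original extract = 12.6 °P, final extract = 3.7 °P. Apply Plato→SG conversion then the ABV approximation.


SG = 259/(259 − P);  ABV = (OG − FG)·131.25
OG = 259/(259 − 12.6) = 1.0511
FG = 259/(259 − 3.7) = 1.0145
ABV = (1.0511 − 1.0145)·131.25

4.8095 % ABV


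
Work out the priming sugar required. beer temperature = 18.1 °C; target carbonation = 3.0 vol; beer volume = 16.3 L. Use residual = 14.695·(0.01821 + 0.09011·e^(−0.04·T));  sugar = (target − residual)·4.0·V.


residual = 14.695·(0.01821 + 0.09011·e^(−0.04·18.1)) = 0.9096
sugar = (3.0 − 0.9096)·4.0·16.3

136.2964 g


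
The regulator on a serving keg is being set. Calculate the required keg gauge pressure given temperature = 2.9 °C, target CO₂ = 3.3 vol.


psi = vols/(0.01821 + 0.09011·e^(−0.04·T)) − 14.695
psi = 3.3/(0.01821 + 0.09011·e^(−0.04·2.9)) − 14.695

18.8243 psi


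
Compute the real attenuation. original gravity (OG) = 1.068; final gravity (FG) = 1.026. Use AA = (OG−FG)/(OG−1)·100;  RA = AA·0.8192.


AA = (1.068 − 1.026)/(1.068 − 1)·100 = 61.7647
RA = 61.7647·0.8192

50.5976 %


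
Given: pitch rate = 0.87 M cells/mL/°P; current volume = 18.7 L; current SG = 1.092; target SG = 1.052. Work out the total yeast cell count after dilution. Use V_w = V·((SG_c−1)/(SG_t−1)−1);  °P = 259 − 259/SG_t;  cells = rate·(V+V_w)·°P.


V_w = 18.7·((1.092−1)/(1.052−1)−1) = 14.3846
V_final = 18.7 + 14.3846 = 33.0846
°P = 259 − 259/1.052 = 12.8023
cells = 0.87·33.0846·12.8023

368.4959 billion cells


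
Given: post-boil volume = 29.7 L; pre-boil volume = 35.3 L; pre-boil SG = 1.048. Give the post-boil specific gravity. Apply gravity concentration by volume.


SG_post = 1 + (SG_pre − 1)·V_pre/V_post
pts_pre = (1.048 − 1)·1000 = 48.0000
pts_post = 48.0000·35.3/29.7 = 57.0505
SG_post = 1 + 57.0505/1000

1.0571


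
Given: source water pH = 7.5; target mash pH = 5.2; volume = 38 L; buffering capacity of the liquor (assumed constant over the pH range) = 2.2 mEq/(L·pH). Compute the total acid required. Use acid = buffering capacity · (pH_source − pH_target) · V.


acid = 2.2 · (7.5 − 5.2) · 38

192.2800 mEq


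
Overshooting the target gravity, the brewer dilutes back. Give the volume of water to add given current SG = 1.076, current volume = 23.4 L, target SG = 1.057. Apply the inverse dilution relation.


V_water = V·((SG_curr − 1)/(SG_target − 1) − 1)
V_water = 23.4·((1.076 − 1)/(1.057 − 1) − 1)

7.8000 L


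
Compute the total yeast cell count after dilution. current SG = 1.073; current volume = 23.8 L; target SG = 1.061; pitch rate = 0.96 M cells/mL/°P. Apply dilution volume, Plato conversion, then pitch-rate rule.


V_w = V·((SG_c−1)/(SG_t−1)−1);  °P = 259 − 259/SG_t;  cells = rate·(V+V_w)·°P
V_w = 23.8·((1.073−1)/(1.061−1)−1) = 4.6820
V_final = 23.8 + 4.6820 = 28.4820
°P = 259 − 259/1.061 = 14.8907
cells = 0.96·28.4820·14.8907

407.1509 billion cells


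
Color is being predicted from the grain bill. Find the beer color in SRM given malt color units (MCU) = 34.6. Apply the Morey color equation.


SRM = 1.4922 · MCU^0.6859
SRM = 1.4922 · 34.6^0.6859

16.9621 SRM


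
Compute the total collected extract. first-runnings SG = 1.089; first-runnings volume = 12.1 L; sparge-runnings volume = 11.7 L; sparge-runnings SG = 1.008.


total = Σ (SG_i − 1)·1000·V_i
first = (1.089 − 1)·1000·12.1 = 1076.9000
sparge = (1.008 − 1)·1000·11.7 = 93.6000
total = 1076.9000 + 93.6000

1170.5000 gravity·L


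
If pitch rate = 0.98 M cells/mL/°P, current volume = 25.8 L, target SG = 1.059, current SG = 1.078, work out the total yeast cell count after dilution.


V_w = V·((SG_c−1)/(SG_t−1)−1);  °P = 259 − 259/SG_t;  cells = rate·(V+V_w)·°P
V_w = 25.8·((1.078−1)/(1.059−1)−1) = 8.3085
V_final = 25.8 + 8.3085 = 34.1085
°P = 259 − 259/1.059 = 14.4297
cells = 0.98·34.1085·14.4297

482.3299 billion cells


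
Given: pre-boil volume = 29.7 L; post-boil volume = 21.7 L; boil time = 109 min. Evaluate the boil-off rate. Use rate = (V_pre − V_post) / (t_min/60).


rate = (29.7 − 21.7) / (109/60)

4.4037 L/hr


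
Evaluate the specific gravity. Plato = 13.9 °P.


SG = 259/(259 − P)
SG = 259/(259 − 13.9)

1.0567


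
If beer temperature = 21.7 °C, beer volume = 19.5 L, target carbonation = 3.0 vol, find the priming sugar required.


residual = 14.695·(0.01821 + 0.09011·e^(−0.04·T));  sugar = (target − residual)·4.0·V
residual = 14.695·(0.01821 + 0.09011·e^(−0.04·21.7)) = 0.8235
sugar = (3.0 − 0.8235)·4.0·19.5

169.7695 g


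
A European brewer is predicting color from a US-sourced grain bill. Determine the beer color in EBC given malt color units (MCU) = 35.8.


SRM = 1.4922·MCU^0.6859;  EBC = SRM·1.97
SRM = 1.4922·35.8^0.6859 = 17.3634
EBC = 17.3634·1.97

34.2059 EBC


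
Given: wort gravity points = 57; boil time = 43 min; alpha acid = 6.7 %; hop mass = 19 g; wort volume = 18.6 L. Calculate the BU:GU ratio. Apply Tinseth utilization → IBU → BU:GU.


U = 1.65·0.000125^(GP/1000)·(1−e^(−0.04t))/4.15;  IBU = (α/100)·m·U·1000/V;  BU:GU = IBU/GP
U = 1.65·0.000125^(57/1000)·(1−e^(−0.04·43))/4.15 = 0.1956
IBU = (6.7/100)·19·0.1956·1000/18.6 = 13.3839
BU:GU = 13.3839/57

0.2348


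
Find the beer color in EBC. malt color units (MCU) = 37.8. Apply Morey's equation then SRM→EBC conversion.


SRM = 1.4922·MCU^0.6859;  EBC = SRM·1.97
SRM = 1.4922·37.8^0.6859 = 18.0231
EBC = 18.0231·1.97

35.5054 EBC


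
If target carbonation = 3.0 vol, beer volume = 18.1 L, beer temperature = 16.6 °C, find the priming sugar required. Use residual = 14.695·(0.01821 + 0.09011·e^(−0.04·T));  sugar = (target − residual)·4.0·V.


residual = 14.695·(0.01821 + 0.09011·e^(−0.04·16.6)) = 0.9493
sugar = (3.0 − 0.9493)·4.0·18.1

148.4735 g


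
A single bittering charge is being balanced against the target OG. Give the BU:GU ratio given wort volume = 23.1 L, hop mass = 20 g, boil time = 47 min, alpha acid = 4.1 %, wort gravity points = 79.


U = 1.65·0.000125^(GP/1000)·(1−e^(−0.04t))/4.15;  IBU = (α/100)·m·U·1000/V;  BU:GU = IBU/GP
U = 1.65·0.000125^(79/1000)·(1−e^(−0.04·47))/4.15 = 0.1656
IBU = (4.1/100)·20·0.1656·1000/23.1 = 5.8801
BU:GU = 5.8801/79

0.0744


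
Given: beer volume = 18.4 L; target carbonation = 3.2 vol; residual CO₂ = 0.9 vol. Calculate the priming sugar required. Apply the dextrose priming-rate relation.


sugar = (target − residual)·4.0·V
sugar = (3.2 − 0.9)·4.0·18.4

169.2800 g


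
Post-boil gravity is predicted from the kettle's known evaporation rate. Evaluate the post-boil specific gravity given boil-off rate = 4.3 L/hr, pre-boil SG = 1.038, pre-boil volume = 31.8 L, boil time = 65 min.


V_post = V_pre − rate·(t/60);  SG_post = 1 + (SG_pre−1)·V_pre/V_post
V_post = 31.8 − 4.3·(65/60) = 27.1417
SG_post = 1 + (1.038 − 1)·31.8/27.1417

1.0445


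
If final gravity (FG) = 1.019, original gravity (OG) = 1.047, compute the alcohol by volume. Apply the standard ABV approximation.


ABV = (OG − FG) · 131.25
ABV = (1.047 − 1.019) · 131.25

3.6750 % ABV


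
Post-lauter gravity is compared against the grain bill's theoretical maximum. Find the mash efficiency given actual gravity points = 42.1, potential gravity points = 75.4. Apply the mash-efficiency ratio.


efficiency = actual / potential × 100
efficiency = 42.1 / 75.4 × 100

55.8355 %


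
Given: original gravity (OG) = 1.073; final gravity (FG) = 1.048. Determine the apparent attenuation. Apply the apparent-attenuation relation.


AA = (OG − FG)/(OG − 1) · 100
AA = (1.073 − 1.048)/(1.073 − 1) · 100

34.2466 %


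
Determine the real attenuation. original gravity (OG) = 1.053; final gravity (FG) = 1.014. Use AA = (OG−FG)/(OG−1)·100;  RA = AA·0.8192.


AA = (1.053 − 1.014)/(1.053 − 1)·100 = 73.5849
RA = 73.5849·0.8192

60.2808 %


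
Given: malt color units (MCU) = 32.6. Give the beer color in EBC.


SRM = 1.4922·MCU^0.6859;  EBC = SRM·1.97
SRM = 1.4922·32.6^0.6859 = 16.2833
EBC = 16.2833·1.97

32.0781 EBC


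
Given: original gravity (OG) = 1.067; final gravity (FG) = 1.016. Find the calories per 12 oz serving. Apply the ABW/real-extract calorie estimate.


ABW = (OG−FG)·131.25·0.79/FG;  °P = 259 − 259/SG (for OG→OE and FG→AE);  RE = 0.1808·OE + 0.8192·AE;  Cal = (6.9·ABW + 4·(RE−0.1))·FG·3.55
ABW = (1.067 − 1.016)·131.25·0.79/1.016 = 5.2048
OE = 259 − 259/1.067 = 16.2634 °P
AE = 259 − 259/1.016 = 4.0787 °P
RE = 0.1808·16.2634 + 0.8192·4.0787 = 6.2817 °P
Cal = (6.9·5.2048 + 4·(6.2817−0.1))·1.016·3.55

218.7160 kcal


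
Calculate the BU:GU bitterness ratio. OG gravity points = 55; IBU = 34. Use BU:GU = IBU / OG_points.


BU:GU = 34 / 55

0.6182


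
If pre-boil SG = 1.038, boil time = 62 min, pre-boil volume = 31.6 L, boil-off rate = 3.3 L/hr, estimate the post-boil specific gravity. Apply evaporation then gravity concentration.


V_post = V_pre − rate·(t/60);  SG_post = 1 + (SG_pre−1)·V_pre/V_post
V_post = 31.6 − 3.3·(62/60) = 28.1900
SG_post = 1 + (1.038 − 1)·31.6/28.1900

1.0426


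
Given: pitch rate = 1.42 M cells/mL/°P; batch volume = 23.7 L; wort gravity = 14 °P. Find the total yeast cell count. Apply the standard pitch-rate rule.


cells (billions) = rate · V_L · °P
cells = 1.42 · 23.7 · 14

471.1560 billion cells


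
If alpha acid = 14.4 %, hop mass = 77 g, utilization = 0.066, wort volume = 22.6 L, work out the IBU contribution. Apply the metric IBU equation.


IBU = (α/100)·mass·U·1000 / V
IBU = (14.4/100)·77·0.066·1000 / 22.6

32.3809 IBU


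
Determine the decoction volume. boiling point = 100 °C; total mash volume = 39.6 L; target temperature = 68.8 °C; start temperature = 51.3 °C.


V_dec = V_total·(T_target − T_start)/(T_boil − T_start)
V_dec = 39.6·(68.8 − 51.3)/(100 − 51.3)

14.2300 L


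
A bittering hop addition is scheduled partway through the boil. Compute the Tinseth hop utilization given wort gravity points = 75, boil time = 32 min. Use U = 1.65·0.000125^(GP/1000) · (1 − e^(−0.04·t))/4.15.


bigness = 1.65·0.000125^(75/1000) = 0.8409
boil_factor = (1 − e^(−0.04·32))/4.15 = 0.1740
U = 0.8409 · 0.1740

0.1463


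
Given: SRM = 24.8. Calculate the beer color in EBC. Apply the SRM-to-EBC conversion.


EBC = SRM · 1.97
EBC = 24.8 · 1.97

48.8560 EBC


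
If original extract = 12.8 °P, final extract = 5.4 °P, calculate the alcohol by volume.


SG = 259/(259 − P);  ABV = (OG − FG)·131.25
OG = 259/(259 − 12.8) = 1.0520
FG = 259/(259 − 5.4) = 1.0213
ABV = (1.0520 − 1.0213)·131.25

4.0290 % ABV


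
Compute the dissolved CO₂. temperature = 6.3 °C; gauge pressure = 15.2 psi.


vols = (P + 14.695)·(0.01821 + 0.09011·e^(−0.04·T))
vols = (15.2 + 14.695)·(0.01821 + 0.09011·e^(−0.04·6.3))

2.6382 volumes


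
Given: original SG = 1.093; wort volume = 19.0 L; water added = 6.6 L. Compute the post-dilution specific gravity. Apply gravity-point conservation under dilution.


SG_new = 1 + (SG_old − 1)·V_old/(V_old + V_water)
pts = (1.093 − 1)·1000·19.0/(19.0 + 6.6) = 69.0234
SG_new = 1 + 69.0234/1000

1.0690


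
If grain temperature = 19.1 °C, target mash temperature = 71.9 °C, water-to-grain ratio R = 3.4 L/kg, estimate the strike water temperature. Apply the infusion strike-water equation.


T_strike = (0.41/R)·(T_mash − T_grain) + T_mash
T_strike = (0.41/3.4)·(71.9 − 19.1) + 71.9

78.2671 °C


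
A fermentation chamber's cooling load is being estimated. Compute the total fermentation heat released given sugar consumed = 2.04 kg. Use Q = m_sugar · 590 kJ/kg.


Q = 2.04 · 590

1203.6000 kJ


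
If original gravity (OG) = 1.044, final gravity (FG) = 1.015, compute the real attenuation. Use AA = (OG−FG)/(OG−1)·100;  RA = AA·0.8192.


AA = (1.044 − 1.015)/(1.044 − 1)·100 = 65.9091
RA = 65.9091·0.8192

53.9927 %


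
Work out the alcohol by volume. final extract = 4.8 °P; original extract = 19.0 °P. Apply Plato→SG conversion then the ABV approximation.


SG = 259/(259 − P);  ABV = (OG − FG)·131.25
OG = 259/(259 − 19.0) = 1.0792
FG = 259/(259 − 4.8) = 1.0189
ABV = (1.0792 − 1.0189)·131.25

7.9123 % ABV


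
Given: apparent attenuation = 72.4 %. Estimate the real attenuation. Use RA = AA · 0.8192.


RA = 72.4 · 0.8192

59.3101 %


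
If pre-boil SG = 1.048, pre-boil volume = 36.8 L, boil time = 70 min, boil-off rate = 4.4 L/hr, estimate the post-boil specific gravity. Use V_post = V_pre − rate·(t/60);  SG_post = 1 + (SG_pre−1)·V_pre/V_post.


V_post = 36.8 − 4.4·(70/60) = 31.6667
SG_post = 1 + (1.048 − 1)·36.8/31.6667

1.0558


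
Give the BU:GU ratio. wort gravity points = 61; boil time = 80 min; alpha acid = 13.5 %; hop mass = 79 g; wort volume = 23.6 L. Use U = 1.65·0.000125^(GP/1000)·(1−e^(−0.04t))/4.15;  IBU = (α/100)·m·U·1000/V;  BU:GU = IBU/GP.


U = 1.65·0.000125^(61/1000)·(1−e^(−0.04·80))/4.15 = 0.2204
IBU = (13.5/100)·79·0.2204·1000/23.6 = 99.6145
BU:GU = 99.6145/61

1.6330


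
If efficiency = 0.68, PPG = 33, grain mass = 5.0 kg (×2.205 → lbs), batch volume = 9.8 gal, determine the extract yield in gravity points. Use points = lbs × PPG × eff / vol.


lbs = 5.0 × 2.205 = 11.0250
points = 11.0250 × 33 × 0.68 / 9.8

25.2450 points


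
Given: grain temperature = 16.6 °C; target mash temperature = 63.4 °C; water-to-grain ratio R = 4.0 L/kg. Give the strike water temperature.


T_strike = (0.41/R)·(T_mash − T_grain) + T_mash
T_strike = (0.41/4.0)·(63.4 − 16.6) + 63.4

68.1970 °C


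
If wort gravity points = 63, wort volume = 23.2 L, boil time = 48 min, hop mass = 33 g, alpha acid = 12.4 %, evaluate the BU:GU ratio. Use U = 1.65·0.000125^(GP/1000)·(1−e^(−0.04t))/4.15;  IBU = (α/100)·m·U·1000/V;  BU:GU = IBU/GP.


U = 1.65·0.000125^(63/1000)·(1−e^(−0.04·48))/4.15 = 0.1926
IBU = (12.4/100)·33·0.1926·1000/23.2 = 33.9733
BU:GU = 33.9733/63

0.5393


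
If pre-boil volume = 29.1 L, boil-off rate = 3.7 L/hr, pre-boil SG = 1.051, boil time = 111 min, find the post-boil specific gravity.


V_post = V_pre − rate·(t/60);  SG_post = 1 + (SG_pre−1)·V_pre/V_post
V_post = 29.1 − 3.7·(111/60) = 22.2550
SG_post = 1 + (1.051 − 1)·29.1/22.2550

1.0667


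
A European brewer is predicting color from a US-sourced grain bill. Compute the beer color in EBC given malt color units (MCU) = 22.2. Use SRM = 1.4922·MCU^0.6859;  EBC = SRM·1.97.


SRM = 1.4922·22.2^0.6859 = 12.5110
EBC = 12.5110·1.97

24.6466 EBC


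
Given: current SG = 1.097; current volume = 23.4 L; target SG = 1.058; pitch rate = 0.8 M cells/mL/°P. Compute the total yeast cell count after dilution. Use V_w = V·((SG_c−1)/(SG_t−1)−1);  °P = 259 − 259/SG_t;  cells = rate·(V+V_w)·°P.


V_w = 23.4·((1.097−1)/(1.058−1)−1) = 15.7345
V_final = 23.4 + 15.7345 = 39.1345
°P = 259 − 259/1.058 = 14.1985
cells = 0.8·39.1345·14.1985

444.5204 billion cells


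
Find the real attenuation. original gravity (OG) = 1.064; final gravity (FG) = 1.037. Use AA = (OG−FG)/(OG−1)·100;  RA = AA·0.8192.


AA = (1.064 − 1.037)/(1.064 − 1)·100 = 42.1875
RA = 42.1875·0.8192

34.5600 %


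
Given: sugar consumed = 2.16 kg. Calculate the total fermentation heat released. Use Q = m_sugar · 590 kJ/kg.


Q = 2.16 · 590

1274.4000 kJ


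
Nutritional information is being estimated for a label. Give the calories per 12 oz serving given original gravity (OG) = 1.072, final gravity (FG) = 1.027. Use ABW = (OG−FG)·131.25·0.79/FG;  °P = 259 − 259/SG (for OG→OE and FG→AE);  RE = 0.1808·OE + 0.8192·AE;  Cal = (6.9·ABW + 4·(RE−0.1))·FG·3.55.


ABW = (1.072 − 1.027)·131.25·0.79/1.027 = 4.5433
OE = 259 − 259/1.072 = 17.3955 °P
AE = 259 − 259/1.027 = 6.8092 °P
RE = 0.1808·17.3955 + 0.8192·6.8092 = 8.7232 °P
Cal = (6.9·4.5433 + 4·(8.7232−0.1))·1.027·3.55

240.0473 kcal


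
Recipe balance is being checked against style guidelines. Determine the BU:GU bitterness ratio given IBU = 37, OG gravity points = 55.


BU:GU = IBU / OG_points
BU:GU = 37 / 55

0.6727


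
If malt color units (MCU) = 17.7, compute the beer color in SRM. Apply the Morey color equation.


SRM = 1.4922 · MCU^0.6859
SRM = 1.4922 · 17.7^0.6859

10.7106 SRM


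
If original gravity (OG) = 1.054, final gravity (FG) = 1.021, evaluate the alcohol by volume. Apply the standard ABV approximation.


ABV = (OG − FG) · 131.25
ABV = (1.054 − 1.021) · 131.25

4.3313 % ABV


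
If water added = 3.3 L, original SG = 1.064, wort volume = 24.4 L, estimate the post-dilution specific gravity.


SG_new = 1 + (SG_old − 1)·V_old/(V_old + V_water)
pts = (1.064 − 1)·1000·24.4/(24.4 + 3.3) = 56.3755
SG_new = 1 + 56.3755/1000

1.0564


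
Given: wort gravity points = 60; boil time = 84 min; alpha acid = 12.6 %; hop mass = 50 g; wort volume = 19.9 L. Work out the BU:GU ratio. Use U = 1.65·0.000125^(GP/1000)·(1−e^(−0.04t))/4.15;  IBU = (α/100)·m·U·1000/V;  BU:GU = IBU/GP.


U = 1.65·0.000125^(60/1000)·(1−e^(−0.04·84))/4.15 = 0.2238
IBU = (12.6/100)·50·0.2238·1000/19.9 = 70.8573
BU:GU = 70.8573/60

1.1810


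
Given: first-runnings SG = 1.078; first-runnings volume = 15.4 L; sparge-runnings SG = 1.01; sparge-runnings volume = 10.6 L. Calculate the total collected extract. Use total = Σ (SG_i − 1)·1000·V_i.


first = (1.078 − 1)·1000·15.4 = 1201.2000
sparge = (1.01 − 1)·1000·10.6 = 106.0000
total = 1201.2000 + 106.0000

1307.2000 gravity·L


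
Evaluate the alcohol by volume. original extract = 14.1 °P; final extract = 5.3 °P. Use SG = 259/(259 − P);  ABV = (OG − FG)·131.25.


OG = 259/(259 − 14.1) = 1.0576
FG = 259/(259 − 5.3) = 1.0209
ABV = (1.0576 − 1.0209)·131.25

4.8147 % ABV


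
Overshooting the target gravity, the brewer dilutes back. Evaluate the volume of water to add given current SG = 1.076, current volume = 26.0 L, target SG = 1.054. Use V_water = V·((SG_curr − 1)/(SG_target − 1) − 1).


V_water = 26.0·((1.076 − 1)/(1.054 − 1) − 1)

10.5926 L


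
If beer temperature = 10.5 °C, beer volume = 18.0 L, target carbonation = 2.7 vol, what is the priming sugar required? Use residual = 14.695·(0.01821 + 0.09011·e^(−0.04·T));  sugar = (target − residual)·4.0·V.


residual = 14.695·(0.01821 + 0.09011·e^(−0.04·10.5)) = 1.1376
sugar = (2.7 − 1.1376)·4.0·18.0

112.4903 g


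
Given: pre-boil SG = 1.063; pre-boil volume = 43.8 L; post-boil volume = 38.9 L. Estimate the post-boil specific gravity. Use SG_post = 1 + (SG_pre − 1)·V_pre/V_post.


pts_pre = (1.063 − 1)·1000 = 63.0000
pts_post = 63.0000·43.8/38.9 = 70.9357
SG_post = 1 + 70.9357/1000

1.0709


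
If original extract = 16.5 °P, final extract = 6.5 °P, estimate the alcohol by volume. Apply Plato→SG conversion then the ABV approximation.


SG = 259/(259 − P);  ABV = (OG − FG)·131.25
OG = 259/(259 − 16.5) = 1.0680
FG = 259/(259 − 6.5) = 1.0257
ABV = (1.0680 − 1.0257)·131.25

5.5517 % ABV


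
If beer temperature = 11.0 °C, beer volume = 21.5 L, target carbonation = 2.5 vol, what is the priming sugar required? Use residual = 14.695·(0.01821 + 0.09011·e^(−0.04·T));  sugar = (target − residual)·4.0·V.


residual = 14.695·(0.01821 + 0.09011·e^(−0.04·11.0)) = 1.1204
sugar = (2.5 − 1.1204)·4.0·21.5

118.6450 g


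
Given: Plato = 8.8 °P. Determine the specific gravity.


SG = 259/(259 − P)
SG = 259/(259 − 8.8)

1.0352


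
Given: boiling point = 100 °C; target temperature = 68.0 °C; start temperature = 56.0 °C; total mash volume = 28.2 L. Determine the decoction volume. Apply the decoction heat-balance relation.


V_dec = V_total·(T_target − T_start)/(T_boil − T_start)
V_dec = 28.2·(68.0 − 56.0)/(100 − 56.0)

7.6909 L


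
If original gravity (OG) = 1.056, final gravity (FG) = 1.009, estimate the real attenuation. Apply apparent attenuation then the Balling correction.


AA = (OG−FG)/(OG−1)·100;  RA = AA·0.8192
AA = (1.056 − 1.009)/(1.056 − 1)·100 = 83.9286
RA = 83.9286·0.8192

68.7543 %


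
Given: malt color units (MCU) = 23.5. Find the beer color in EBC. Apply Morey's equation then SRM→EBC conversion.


SRM = 1.4922·MCU^0.6859;  EBC = SRM·1.97
SRM = 1.4922·23.5^0.6859 = 13.0090
EBC = 13.0090·1.97

25.6276 EBC


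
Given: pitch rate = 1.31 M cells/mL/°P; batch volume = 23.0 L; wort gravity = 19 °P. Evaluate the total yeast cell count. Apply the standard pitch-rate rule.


cells (billions) = rate · V_L · °P
cells = 1.31 · 23.0 · 19

572.4700 billion cells


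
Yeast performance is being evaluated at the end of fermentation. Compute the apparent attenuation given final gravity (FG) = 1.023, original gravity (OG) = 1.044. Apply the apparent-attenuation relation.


AA = (OG − FG)/(OG − 1) · 100
AA = (1.044 − 1.023)/(1.044 − 1) · 100

47.7273 %


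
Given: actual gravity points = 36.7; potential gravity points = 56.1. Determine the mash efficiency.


efficiency = actual / potential × 100
efficiency = 36.7 / 56.1 × 100

65.4189 %


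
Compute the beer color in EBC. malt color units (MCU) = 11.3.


SRM = 1.4922·MCU^0.6859;  EBC = SRM·1.97
SRM = 1.4922·11.3^0.6859 = 7.8729
EBC = 7.8729·1.97

15.5096 EBC


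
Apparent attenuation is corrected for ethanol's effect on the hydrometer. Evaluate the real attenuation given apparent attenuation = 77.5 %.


RA = AA · 0.8192
RA = 77.5 · 0.8192

63.4880 %


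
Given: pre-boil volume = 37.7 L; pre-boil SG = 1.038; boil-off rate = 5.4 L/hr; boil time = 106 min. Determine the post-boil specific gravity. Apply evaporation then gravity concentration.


V_post = V_pre − rate·(t/60);  SG_post = 1 + (SG_pre−1)·V_pre/V_post
V_post = 37.7 − 5.4·(106/60) = 28.1600
SG_post = 1 + (1.038 − 1)·37.7/28.1600

1.0509


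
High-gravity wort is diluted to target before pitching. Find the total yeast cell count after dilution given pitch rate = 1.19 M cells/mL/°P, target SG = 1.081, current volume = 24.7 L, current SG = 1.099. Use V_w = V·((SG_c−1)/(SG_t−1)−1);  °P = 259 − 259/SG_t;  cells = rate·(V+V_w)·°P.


V_w = 24.7·((1.099−1)/(1.081−1)−1) = 5.4889
V_final = 24.7 + 5.4889 = 30.1889
°P = 259 − 259/1.081 = 19.4070
cells = 1.19·30.1889·19.4070

697.1933 billion cells


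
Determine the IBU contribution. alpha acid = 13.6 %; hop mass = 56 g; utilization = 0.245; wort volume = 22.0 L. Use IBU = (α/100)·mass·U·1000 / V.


IBU = (13.6/100)·56·0.245·1000 / 22.0

84.8145 IBU


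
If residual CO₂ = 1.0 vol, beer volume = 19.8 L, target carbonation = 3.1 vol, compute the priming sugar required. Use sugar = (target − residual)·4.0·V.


sugar = (3.1 − 1.0)·4.0·19.8

166.3200 g


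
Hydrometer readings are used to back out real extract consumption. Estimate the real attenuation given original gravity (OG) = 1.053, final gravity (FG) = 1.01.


AA = (OG−FG)/(OG−1)·100;  RA = AA·0.8192
AA = (1.053 − 1.01)/(1.053 − 1)·100 = 81.1321
RA = 81.1321·0.8192

66.4634 %


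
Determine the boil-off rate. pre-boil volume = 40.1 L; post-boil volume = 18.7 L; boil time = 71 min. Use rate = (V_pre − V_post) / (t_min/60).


rate = (40.1 − 18.7) / (71/60)

18.0845 L/hr


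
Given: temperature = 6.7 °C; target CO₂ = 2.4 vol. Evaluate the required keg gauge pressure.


psi = vols/(0.01821 + 0.09011·e^(−0.04·T)) − 14.695
psi = 2.4/(0.01821 + 0.09011·e^(−0.04·6.7)) − 14.695

12.8482 psi


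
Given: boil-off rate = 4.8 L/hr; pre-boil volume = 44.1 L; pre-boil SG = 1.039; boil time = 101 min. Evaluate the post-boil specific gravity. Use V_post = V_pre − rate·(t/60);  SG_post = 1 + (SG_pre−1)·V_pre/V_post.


V_post = 44.1 − 4.8·(101/60) = 36.0200
SG_post = 1 + (1.039 − 1)·44.1/36.0200

1.0477


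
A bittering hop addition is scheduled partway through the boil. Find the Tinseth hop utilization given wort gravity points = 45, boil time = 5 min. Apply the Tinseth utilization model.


U = 1.65·0.000125^(GP/1000) · (1 − e^(−0.04·t))/4.15
bigness = 1.65·0.000125^(45/1000) = 1.1011
boil_factor = (1 − e^(−0.04·5))/4.15 = 0.0437
U = 1.1011 · 0.0437

0.0481


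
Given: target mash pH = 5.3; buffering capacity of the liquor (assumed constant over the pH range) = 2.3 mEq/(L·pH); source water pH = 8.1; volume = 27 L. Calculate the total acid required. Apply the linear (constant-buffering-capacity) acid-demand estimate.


acid = buffering capacity · (pH_source − pH_target) · V
acid = 2.3 · (8.1 − 5.3) · 27

173.8800 mEq


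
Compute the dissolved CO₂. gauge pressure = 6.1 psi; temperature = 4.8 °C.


vols = (P + 14.695)·(0.01821 + 0.09011·e^(−0.04·T))
vols = (6.1 + 14.695)·(0.01821 + 0.09011·e^(−0.04·4.8))

1.9252 volumes


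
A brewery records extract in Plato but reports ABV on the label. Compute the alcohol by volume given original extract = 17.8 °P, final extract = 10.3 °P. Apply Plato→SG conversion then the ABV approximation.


SG = 259/(259 − P);  ABV = (OG − FG)·131.25
OG = 259/(259 − 17.8) = 1.0738
FG = 259/(259 − 10.3) = 1.0414
ABV = (1.0738 − 1.0414)·131.25

4.2502 % ABV


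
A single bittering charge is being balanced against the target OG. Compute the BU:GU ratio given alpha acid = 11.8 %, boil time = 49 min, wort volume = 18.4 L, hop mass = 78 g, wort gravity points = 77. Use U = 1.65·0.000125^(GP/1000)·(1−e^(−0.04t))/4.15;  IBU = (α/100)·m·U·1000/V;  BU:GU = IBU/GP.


U = 1.65·0.000125^(77/1000)·(1−e^(−0.04·49))/4.15 = 0.1710
IBU = (11.8/100)·78·0.1710·1000/18.4 = 85.5306
BU:GU = 85.5306/77

1.1108


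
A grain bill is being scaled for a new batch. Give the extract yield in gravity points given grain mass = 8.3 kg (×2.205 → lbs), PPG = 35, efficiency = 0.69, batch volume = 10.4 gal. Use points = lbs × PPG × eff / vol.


lbs = 8.3 × 2.205 = 18.3015
points = 18.3015 × 35 × 0.69 / 10.4

42.4982 points


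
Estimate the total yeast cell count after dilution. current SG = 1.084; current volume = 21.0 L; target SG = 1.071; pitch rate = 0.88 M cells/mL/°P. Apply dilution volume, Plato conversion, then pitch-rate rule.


V_w = V·((SG_c−1)/(SG_t−1)−1);  °P = 259 − 259/SG_t;  cells = rate·(V+V_w)·°P
V_w = 21.0·((1.084−1)/(1.071−1)−1) = 3.8451
V_final = 21.0 + 3.8451 = 24.8451
°P = 259 − 259/1.071 = 17.1699
cells = 0.88·24.8451·17.1699

375.3976 billion cells


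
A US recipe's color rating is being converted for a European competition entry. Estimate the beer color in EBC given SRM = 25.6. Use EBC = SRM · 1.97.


EBC = 25.6 · 1.97

50.4320 EBC


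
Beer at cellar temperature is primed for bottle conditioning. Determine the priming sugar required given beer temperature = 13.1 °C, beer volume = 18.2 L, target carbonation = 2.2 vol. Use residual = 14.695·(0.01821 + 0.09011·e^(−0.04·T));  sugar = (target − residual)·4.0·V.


residual = 14.695·(0.01821 + 0.09011·e^(−0.04·13.1)) = 1.0517
sugar = (2.2 − 1.0517)·4.0·18.2

83.5964 g


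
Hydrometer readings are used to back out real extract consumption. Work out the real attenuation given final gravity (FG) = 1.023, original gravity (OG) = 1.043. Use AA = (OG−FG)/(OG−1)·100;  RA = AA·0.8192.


AA = (1.043 − 1.023)/(1.043 − 1)·100 = 46.5116
RA = 46.5116·0.8192

38.1023 %


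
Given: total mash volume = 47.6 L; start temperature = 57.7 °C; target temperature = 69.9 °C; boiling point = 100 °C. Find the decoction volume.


V_dec = V_total·(T_target − T_start)/(T_boil − T_start)
V_dec = 47.6·(69.9 − 57.7)/(100 − 57.7)

13.7286 L


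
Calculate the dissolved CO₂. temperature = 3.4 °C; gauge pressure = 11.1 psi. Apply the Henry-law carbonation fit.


vols = (P + 14.695)·(0.01821 + 0.09011·e^(−0.04·T))
vols = (11.1 + 14.695)·(0.01821 + 0.09011·e^(−0.04·3.4))

2.4986 volumes


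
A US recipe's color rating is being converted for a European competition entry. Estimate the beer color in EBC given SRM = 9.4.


EBC = SRM · 1.97
EBC = 9.4 · 1.97

18.5180 EBC


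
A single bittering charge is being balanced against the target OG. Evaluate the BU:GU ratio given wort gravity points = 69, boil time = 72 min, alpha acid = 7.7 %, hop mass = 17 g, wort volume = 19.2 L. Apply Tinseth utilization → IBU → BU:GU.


U = 1.65·0.000125^(GP/1000)·(1−e^(−0.04t))/4.15;  IBU = (α/100)·m·U·1000/V;  BU:GU = IBU/GP
U = 1.65·0.000125^(69/1000)·(1−e^(−0.04·72))/4.15 = 0.2019
IBU = (7.7/100)·17·0.2019·1000/19.2 = 13.7617
BU:GU = 13.7617/69

0.1994


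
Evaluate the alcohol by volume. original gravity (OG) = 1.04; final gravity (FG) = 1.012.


ABV = (OG − FG) · 131.25
ABV = (1.04 − 1.012) · 131.25

3.6750 % ABV


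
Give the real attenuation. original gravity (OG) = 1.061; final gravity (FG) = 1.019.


AA = (OG−FG)/(OG−1)·100;  RA = AA·0.8192
AA = (1.061 − 1.019)/(1.061 − 1)·100 = 68.8525
RA = 68.8525·0.8192

56.4039 %


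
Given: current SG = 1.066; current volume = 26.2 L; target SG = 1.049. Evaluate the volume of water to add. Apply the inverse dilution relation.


V_water = V·((SG_curr − 1)/(SG_target − 1) − 1)
V_water = 26.2·((1.066 − 1)/(1.049 − 1) − 1)

9.0898 L


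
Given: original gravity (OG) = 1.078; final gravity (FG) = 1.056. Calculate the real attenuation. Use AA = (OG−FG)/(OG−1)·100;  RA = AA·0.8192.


AA = (1.078 − 1.056)/(1.078 − 1)·100 = 28.2051
RA = 28.2051·0.8192

23.1056 %


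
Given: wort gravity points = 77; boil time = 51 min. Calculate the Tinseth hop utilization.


U = 1.65·0.000125^(GP/1000) · (1 − e^(−0.04·t))/4.15
bigness = 1.65·0.000125^(77/1000) = 0.8259
boil_factor = (1 − e^(−0.04·51))/4.15 = 0.2096
U = 0.8259 · 0.2096

0.1731


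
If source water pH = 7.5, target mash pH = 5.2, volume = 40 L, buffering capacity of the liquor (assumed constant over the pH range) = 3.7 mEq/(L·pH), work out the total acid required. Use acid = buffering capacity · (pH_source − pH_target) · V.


acid = 3.7 · (7.5 − 5.2) · 40

340.4000 mEq


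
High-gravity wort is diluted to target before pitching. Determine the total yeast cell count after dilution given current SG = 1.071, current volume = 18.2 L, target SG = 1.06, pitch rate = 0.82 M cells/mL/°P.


V_w = V·((SG_c−1)/(SG_t−1)−1);  °P = 259 − 259/SG_t;  cells = rate·(V+V_w)·°P
V_w = 18.2·((1.071−1)/(1.06−1)−1) = 3.3367
V_final = 18.2 + 3.3367 = 21.5367
°P = 259 − 259/1.06 = 14.6604
cells = 0.82·21.5367·14.6604

258.9032 billion cells


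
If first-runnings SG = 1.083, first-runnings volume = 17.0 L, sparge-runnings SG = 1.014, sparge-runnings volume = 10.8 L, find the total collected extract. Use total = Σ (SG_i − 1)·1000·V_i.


first = (1.083 − 1)·1000·17.0 = 1411.0000
sparge = (1.014 − 1)·1000·10.8 = 151.2000
total = 1411.0000 + 151.2000

1562.2000 gravity·L


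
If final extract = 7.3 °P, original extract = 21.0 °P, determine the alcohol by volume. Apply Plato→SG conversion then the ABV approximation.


SG = 259/(259 − P);  ABV = (OG − FG)·131.25
OG = 259/(259 − 21.0) = 1.0882
FG = 259/(259 − 7.3) = 1.0290
ABV = (1.0882 − 1.0290)·131.25

7.7743 % ABV


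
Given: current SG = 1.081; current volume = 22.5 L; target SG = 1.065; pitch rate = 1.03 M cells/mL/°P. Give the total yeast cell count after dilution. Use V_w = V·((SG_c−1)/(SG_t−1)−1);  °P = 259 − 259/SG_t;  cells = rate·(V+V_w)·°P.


V_w = 22.5·((1.081−1)/(1.065−1)−1) = 5.5385
V_final = 22.5 + 5.5385 = 28.0385
°P = 259 − 259/1.065 = 15.8075
cells = 1.03·28.0385·15.8075

456.5149 billion cells


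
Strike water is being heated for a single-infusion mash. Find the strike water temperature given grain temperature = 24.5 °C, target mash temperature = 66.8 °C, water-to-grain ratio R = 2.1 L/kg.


T_strike = (0.41/R)·(T_mash − T_grain) + T_mash
T_strike = (0.41/2.1)·(66.8 − 24.5) + 66.8

75.0586 °C


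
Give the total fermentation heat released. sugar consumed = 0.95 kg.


Q = m_sugar · 590 kJ/kg
Q = 0.95 · 590

560.5000 kJ


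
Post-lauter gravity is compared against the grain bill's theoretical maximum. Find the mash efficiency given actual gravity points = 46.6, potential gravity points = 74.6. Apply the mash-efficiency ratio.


efficiency = actual / potential × 100
efficiency = 46.6 / 74.6 × 100

62.4665 %


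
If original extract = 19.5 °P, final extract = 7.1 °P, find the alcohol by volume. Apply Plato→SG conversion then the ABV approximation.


SG = 259/(259 − P);  ABV = (OG − FG)·131.25
OG = 259/(259 − 19.5) = 1.0814
FG = 259/(259 − 7.1) = 1.0282
ABV = (1.0814 − 1.0282)·131.25

6.9869 % ABV


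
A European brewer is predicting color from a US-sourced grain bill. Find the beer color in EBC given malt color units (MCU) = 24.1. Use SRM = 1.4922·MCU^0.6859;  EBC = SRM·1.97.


SRM = 1.4922·24.1^0.6859 = 13.2359
EBC = 13.2359·1.97

26.0747 EBC


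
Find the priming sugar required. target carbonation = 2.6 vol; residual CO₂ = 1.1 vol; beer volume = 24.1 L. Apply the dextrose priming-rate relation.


sugar = (target − residual)·4.0·V
sugar = (2.6 − 1.1)·4.0·24.1

144.6000 g


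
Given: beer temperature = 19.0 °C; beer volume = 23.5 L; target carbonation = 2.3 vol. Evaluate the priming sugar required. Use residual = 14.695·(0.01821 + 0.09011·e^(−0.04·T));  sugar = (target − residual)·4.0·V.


residual = 14.695·(0.01821 + 0.09011·e^(−0.04·19.0)) = 0.8869
sugar = (2.3 − 0.8869)·4.0·23.5

132.8348 g


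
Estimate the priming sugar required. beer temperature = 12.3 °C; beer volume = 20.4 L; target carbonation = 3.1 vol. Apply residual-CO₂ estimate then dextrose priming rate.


residual = 14.695·(0.01821 + 0.09011·e^(−0.04·T));  sugar = (target − residual)·4.0·V
residual = 14.695·(0.01821 + 0.09011·e^(−0.04·12.3)) = 1.0772
sugar = (3.1 − 1.0772)·4.0·20.4

165.0609 g


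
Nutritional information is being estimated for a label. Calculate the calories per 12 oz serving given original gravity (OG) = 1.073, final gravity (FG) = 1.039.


ABW = (OG−FG)·131.25·0.79/FG;  °P = 259 − 259/SG (for OG→OE and FG→AE);  RE = 0.1808·OE + 0.8192·AE;  Cal = (6.9·ABW + 4·(RE−0.1))·FG·3.55
ABW = (1.073 − 1.039)·131.25·0.79/1.039 = 3.3930
OE = 259 − 259/1.073 = 17.6207 °P
AE = 259 − 259/1.039 = 9.7218 °P
RE = 0.1808·17.6207 + 0.8192·9.7218 = 11.1500 °P
Cal = (6.9·3.3930 + 4·(11.1500−0.1))·1.039·3.55

249.3829 kcal
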